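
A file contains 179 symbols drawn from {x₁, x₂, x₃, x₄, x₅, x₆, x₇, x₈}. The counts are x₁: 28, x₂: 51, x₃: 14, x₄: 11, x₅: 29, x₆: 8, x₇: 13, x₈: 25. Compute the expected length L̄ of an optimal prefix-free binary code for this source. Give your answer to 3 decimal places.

2.810 bits/symbol

Probabilities are the counts divided by 179.
Repeatedly combine the two least-probable nodes; the expected code length is the sum of the merged weights.
merge 8/179 + 11/179 → 19/179
merge 13/179 + 14/179 → 27/179
merge 19/179 + 25/179 → 44/179
merge 27/179 + 28/179 → 55/179
merge 29/179 + 44/179 → 73/179
merge 51/179 + 55/179 → 106/179
merge 73/179 + 106/179 → 1
L = 19/179 + 27/179 + 44/179 + 55/179 + 73/179 + 106/179 + 1 = 503/179 ≈ 2.810 bits/symbol.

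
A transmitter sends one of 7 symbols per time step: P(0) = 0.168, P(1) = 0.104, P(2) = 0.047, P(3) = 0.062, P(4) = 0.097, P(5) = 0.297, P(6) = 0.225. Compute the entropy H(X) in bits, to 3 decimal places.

H = −Σ pᵢ log₂ pᵢ.
−0.168·log₂(0.168) = 0.4323
−0.104·log₂(0.104) = 0.3396
−0.047·log₂(0.047) = 0.2073
−0.062·log₂(0.062) = 0.2487
−0.097·log₂(0.097) = 0.3265
−0.297·log₂(0.297) = 0.5202
−0.225·log₂(0.225) = 0.4842
Sum ≈ 2.5589 → 2.559 bits.

2.559 bits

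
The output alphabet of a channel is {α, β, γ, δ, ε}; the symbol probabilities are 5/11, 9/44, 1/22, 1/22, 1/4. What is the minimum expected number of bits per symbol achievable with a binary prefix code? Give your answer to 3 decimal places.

Repeatedly combine the two least-probable nodes; the expected code length is the sum of the merged weights.
merge 1/22 + 1/22 → 1/11
merge 1/11 + 9/44 → 13/44
merge 1/4 + 13/44 → 6/11
merge 5/11 + 6/11 → 1
L = 1/11 + 13/44 + 6/11 + 1 = 85/44 ≈ 1.932 bits/symbol.

1.932 bits/symbol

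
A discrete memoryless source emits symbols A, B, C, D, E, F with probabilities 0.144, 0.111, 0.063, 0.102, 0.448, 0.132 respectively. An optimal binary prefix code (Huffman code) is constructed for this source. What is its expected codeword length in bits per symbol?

2.269 bits/symbol

Repeatedly combine the two least-probable nodes; the expected code length is the sum of the merged weights.
merge 63/1000 + 51/500 → 33/200
merge 111/1000 + 33/250 → 243/1000
merge 18/125 + 33/200 → 309/1000
merge 243/1000 + 309/1000 → 69/125
merge 56/125 + 69/125 → 1
L = 33/200 + 243/1000 + 309/1000 + 69/125 + 1 = 2269/1000 = 2.269 bits/symbol.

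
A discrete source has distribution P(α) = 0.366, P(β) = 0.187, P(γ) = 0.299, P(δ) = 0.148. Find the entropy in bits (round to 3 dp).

1.912 bits

H = −Σ pᵢ log₂ pᵢ.
−0.366·log₂(0.366) = 0.5307
−0.187·log₂(0.187) = 0.4523
−0.299·log₂(0.299) = 0.5208
−0.148·log₂(0.148) = 0.4079
Sum ≈ 1.9118 → 1.912 bits.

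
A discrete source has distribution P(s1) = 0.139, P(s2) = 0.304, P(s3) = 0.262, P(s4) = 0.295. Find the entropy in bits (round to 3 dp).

1.944 bits

H = −Σ pᵢ log₂ pᵢ.
−0.139·log₂(0.139) = 0.3957
−0.304·log₂(0.304) = 0.5222
−0.262·log₂(0.262) = 0.5063
−0.295·log₂(0.295) = 0.5196
Sum ≈ 1.9438 → 1.944 bits.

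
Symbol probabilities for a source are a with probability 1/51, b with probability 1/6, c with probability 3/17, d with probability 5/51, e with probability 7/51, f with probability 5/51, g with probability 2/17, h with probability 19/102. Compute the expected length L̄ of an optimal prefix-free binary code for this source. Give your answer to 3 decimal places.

Repeatedly combine the two least-probable nodes; the expected code length is the sum of the merged weights.
merge 1/51 + 5/51 → 2/17
merge 5/51 + 2/17 → 11/51
merge 2/17 + 7/51 → 13/51
merge 1/6 + 3/17 → 35/102
merge 19/102 + 11/51 → 41/102
merge 13/51 + 35/102 → 61/102
merge 41/102 + 61/102 → 1
L = 2/17 + 11/51 + 13/51 + 35/102 + 41/102 + 61/102 + 1 = 299/102 ≈ 2.931 bits/symbol.

2.931 bits/symbol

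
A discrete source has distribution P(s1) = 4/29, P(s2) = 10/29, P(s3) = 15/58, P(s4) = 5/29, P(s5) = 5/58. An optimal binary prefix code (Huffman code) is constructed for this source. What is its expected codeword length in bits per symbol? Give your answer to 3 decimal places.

2.224 bits/symbol

Repeatedly combine the two least-probable nodes; the expected code length is the sum of the merged weights.
merge 5/58 + 4/29 → 13/58
merge 5/29 + 13/58 → 23/58
merge 15/58 + 10/29 → 35/58
merge 23/58 + 35/58 → 1
L = 13/58 + 23/58 + 35/58 + 1 = 129/58 ≈ 2.224 bits/symbol.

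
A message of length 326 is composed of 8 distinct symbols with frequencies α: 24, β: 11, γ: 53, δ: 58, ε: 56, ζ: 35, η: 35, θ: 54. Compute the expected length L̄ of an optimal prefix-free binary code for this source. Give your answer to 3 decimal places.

2.929 bits/symbol

Probabilities are the counts divided by 326.
Repeatedly combine the two least-probable nodes; the expected code length is the sum of the merged weights.
merge 11/326 + 12/163 → 35/326
merge 35/326 + 35/326 → 35/163
merge 35/326 + 53/326 → 44/163
merge 27/163 + 28/163 → 55/163
merge 29/163 + 35/163 → 64/163
merge 44/163 + 55/163 → 99/163
merge 64/163 + 99/163 → 1
L = 35/326 + 35/163 + 44/163 + 55/163 + 64/163 + 99/163 + 1 = 955/326 ≈ 2.929 bits/symbol.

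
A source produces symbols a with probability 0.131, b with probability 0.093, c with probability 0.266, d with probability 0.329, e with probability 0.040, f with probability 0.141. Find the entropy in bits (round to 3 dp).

H = −Σ pᵢ log₂ pᵢ.
−0.131·log₂(0.131) = 0.3841
−0.093·log₂(0.093) = 0.3187
−0.266·log₂(0.266) = 0.5082
−0.329·log₂(0.329) = 0.5277
−0.040·log₂(0.040) = 0.1858
−0.141·log₂(0.141) = 0.3985
Sum ≈ 2.3229 → 2.323 bits.

2.323 bits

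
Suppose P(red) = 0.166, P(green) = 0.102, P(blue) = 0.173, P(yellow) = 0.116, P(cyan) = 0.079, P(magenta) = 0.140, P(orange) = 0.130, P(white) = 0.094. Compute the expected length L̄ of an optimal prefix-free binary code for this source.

Repeatedly combine the two least-probable nodes; the expected code length is the sum of the merged weights.
merge 79/1000 + 47/500 → 173/1000
merge 51/500 + 29/250 → 109/500
merge 13/100 + 7/50 → 27/100
merge 83/500 + 173/1000 → 339/1000
merge 173/1000 + 109/500 → 391/1000
merge 27/100 + 339/1000 → 609/1000
merge 391/1000 + 609/1000 → 1
L = 173/1000 + 109/500 + 27/100 + 339/1000 + 391/1000 + 609/1000 + 1 = 3 bits/symbol.

3 bits/symbol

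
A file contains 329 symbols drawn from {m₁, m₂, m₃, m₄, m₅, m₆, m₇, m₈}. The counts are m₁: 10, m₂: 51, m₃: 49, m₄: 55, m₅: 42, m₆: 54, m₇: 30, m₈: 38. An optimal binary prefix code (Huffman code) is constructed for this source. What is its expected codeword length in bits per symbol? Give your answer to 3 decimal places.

Probabilities are the counts divided by 329.
Repeatedly combine the two least-probable nodes; the expected code length is the sum of the merged weights.
merge 10/329 + 30/329 → 40/329
merge 38/329 + 40/329 → 78/329
merge 6/47 + 7/47 → 13/47
merge 51/329 + 54/329 → 15/47
merge 55/329 + 78/329 → 19/47
merge 13/47 + 15/47 → 28/47
merge 19/47 + 28/47 → 1
L = 40/329 + 78/329 + 13/47 + 15/47 + 19/47 + 28/47 + 1 = 972/329 ≈ 2.954 bits/symbol.

2.954 bits/symbol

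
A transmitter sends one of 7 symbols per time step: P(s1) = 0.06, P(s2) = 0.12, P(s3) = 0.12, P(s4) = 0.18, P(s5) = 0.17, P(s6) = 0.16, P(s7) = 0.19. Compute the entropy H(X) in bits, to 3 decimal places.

2.736 bits

H = −Σ pᵢ log₂ pᵢ.
−0.06·log₂(0.06) = 0.2435
−0.12·log₂(0.12) = 0.3671
−0.12·log₂(0.12) = 0.3671
−0.18·log₂(0.18) = 0.4453
−0.17·log₂(0.17) = 0.4346
−0.16·log₂(0.16) = 0.4230
−0.19·log₂(0.19) = 0.4552
Sum ≈ 2.7358 → 2.736 bits.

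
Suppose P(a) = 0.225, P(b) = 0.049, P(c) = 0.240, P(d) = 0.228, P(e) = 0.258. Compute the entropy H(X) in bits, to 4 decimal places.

H = −Σ pᵢ log₂ pᵢ.
−0.225·log₂(0.225) = 0.4842
−0.049·log₂(0.049) = 0.2132
−0.240·log₂(0.240) = 0.4941
−0.228·log₂(0.228) = 0.4863
−0.258·log₂(0.258) = 0.5043
Sum ≈ 2.1821 → 2.1821 bits.

2.1821 bits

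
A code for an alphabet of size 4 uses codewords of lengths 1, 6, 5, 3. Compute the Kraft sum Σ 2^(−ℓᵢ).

With common denominator 2^6 = 64: Σ 2^(−ℓᵢ) = 32/64 + 1/64 + 2/64 + 8/64 = 43/64 = 0.671875.

0.671875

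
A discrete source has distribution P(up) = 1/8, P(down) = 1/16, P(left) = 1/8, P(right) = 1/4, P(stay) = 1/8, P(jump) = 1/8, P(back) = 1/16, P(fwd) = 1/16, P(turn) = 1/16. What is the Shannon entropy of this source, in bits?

3 bits

Each probability is a power of 1/2, so log₂(1/p) is an integer.
H = Σ p·log₂(1/p) = 1/8·3 + 1/16·4 + 1/8·3 + 1/4·2 + 1/8·3 + 1/8·3 + 1/16·4 + 1/16·4 + 1/16·4 = 3 bits.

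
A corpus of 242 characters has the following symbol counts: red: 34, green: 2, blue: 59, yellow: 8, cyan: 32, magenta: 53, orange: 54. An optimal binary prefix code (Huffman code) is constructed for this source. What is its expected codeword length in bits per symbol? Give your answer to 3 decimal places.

2.529 bits/symbol

Probabilities are the counts divided by 242.
Repeatedly combine the two least-probable nodes; the expected code length is the sum of the merged weights.
merge 1/121 + 4/121 → 5/121
merge 5/121 + 16/121 → 21/121
merge 17/121 + 21/121 → 38/121
merge 53/242 + 27/121 → 107/242
merge 59/242 + 38/121 → 135/242
merge 107/242 + 135/242 → 1
L = 5/121 + 21/121 + 38/121 + 107/242 + 135/242 + 1 = 306/121 ≈ 2.529 bits/symbol.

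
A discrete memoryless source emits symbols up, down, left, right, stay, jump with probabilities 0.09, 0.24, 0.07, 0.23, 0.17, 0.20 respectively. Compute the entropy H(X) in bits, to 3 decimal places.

2.462 bits

H = −Σ pᵢ log₂ pᵢ.
−0.09·log₂(0.09) = 0.3127
−0.24·log₂(0.24) = 0.4941
−0.07·log₂(0.07) = 0.2686
−0.23·log₂(0.23) = 0.4877
−0.17·log₂(0.17) = 0.4346
−0.20·log₂(0.20) = 0.4644
Sum ≈ 2.4620 → 2.462 bits.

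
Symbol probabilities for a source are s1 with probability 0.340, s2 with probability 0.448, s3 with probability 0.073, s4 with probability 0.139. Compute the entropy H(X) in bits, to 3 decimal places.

1.720 bits

H = −Σ pᵢ log₂ pᵢ.
−0.340·log₂(0.340) = 0.5292
−0.448·log₂(0.448) = 0.5190
−0.073·log₂(0.073) = 0.2756
−0.139·log₂(0.139) = 0.3957
Sum ≈ 1.7195 → 1.720 bits.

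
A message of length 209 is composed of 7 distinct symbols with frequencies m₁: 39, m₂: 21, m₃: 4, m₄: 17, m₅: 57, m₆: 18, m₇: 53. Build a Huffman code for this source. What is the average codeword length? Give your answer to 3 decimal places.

2.574 bits/symbol

Probabilities are the counts divided by 209.
Repeatedly combine the two least-probable nodes; the expected code length is the sum of the merged weights.
merge 4/209 + 17/209 → 21/209
merge 18/209 + 21/209 → 39/209
merge 21/209 + 39/209 → 60/209
merge 39/209 + 53/209 → 92/209
merge 3/11 + 60/209 → 117/209
merge 92/209 + 117/209 → 1
L = 21/209 + 39/209 + 60/209 + 92/209 + 117/209 + 1 = 538/209 ≈ 2.574 bits/symbol.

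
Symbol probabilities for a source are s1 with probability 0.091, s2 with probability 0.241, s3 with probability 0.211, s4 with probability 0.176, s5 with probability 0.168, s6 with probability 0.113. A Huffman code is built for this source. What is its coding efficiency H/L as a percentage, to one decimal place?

Entropy H = −Σ p log₂ p ≈ 2.5120 bits.
Huffman merges: 91/1000+113/1000→51/250; 21/125+22/125→43/125; 51/250+211/1000→83/200; 241/1000+43/125→117/200; 83/200+117/200→1. L = 637/250 ≈ 2.5480.
Efficiency = H/L = 2.5120/2.5480 = 98.6%.

98.6%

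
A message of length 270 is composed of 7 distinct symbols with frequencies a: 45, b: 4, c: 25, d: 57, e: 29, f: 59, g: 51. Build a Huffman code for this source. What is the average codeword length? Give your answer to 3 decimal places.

2.678 bits/symbol

Probabilities are the counts divided by 270.
Repeatedly combine the two least-probable nodes; the expected code length is the sum of the merged weights.
merge 2/135 + 5/54 → 29/270
merge 29/270 + 29/270 → 29/135
merge 1/6 + 17/90 → 16/45
merge 19/90 + 29/135 → 23/54
merge 59/270 + 16/45 → 31/54
merge 23/54 + 31/54 → 1
L = 29/270 + 29/135 + 16/45 + 23/54 + 31/54 + 1 = 241/90 ≈ 2.678 bits/symbol.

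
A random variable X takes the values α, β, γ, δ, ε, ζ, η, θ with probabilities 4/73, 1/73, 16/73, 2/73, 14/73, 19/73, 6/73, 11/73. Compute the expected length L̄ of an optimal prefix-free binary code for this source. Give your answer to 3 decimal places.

2.644 bits/symbol

Repeatedly combine the two least-probable nodes; the expected code length is the sum of the merged weights.
merge 1/73 + 2/73 → 3/73
merge 3/73 + 4/73 → 7/73
merge 6/73 + 7/73 → 13/73
merge 11/73 + 13/73 → 24/73
merge 14/73 + 16/73 → 30/73
merge 19/73 + 24/73 → 43/73
merge 30/73 + 43/73 → 1
L = 3/73 + 7/73 + 13/73 + 24/73 + 30/73 + 43/73 + 1 = 193/73 ≈ 2.644 bits/symbol.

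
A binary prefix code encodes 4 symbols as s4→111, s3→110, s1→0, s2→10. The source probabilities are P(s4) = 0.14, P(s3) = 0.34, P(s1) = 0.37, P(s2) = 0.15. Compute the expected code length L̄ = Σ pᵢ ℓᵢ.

L̄ = Σ pᵢ·ℓᵢ = 0.14·3 + 0.34·3 + 0.37·1 + 0.15·2 = 2.11 bits/symbol.

2.11 bits/symbol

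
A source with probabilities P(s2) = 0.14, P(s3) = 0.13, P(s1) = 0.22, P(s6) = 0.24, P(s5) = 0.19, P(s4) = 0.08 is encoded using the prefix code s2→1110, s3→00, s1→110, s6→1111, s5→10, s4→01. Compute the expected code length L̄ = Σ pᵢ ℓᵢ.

2.98 bits/symbol

L̄ = Σ pᵢ·ℓᵢ = 0.14·4 + 0.13·2 + 0.22·3 + 0.24·4 + 0.19·2 + 0.08·2 = 2.98 bits/symbol.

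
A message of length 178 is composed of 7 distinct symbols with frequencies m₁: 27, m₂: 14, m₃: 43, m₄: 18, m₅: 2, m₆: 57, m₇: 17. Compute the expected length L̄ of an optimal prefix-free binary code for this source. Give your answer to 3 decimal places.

2.528 bits/symbol

Probabilities are the counts divided by 178.
Repeatedly combine the two least-probable nodes; the expected code length is the sum of the merged weights.
merge 1/89 + 7/89 → 8/89
merge 8/89 + 17/178 → 33/178
merge 9/89 + 27/178 → 45/178
merge 33/178 + 43/178 → 38/89
merge 45/178 + 57/178 → 51/89
merge 38/89 + 51/89 → 1
L = 8/89 + 33/178 + 45/178 + 38/89 + 51/89 + 1 = 225/89 ≈ 2.528 bits/symbol.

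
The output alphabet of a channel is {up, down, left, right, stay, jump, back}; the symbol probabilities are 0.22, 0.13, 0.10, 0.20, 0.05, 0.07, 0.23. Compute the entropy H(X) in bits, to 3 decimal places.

H = −Σ pᵢ log₂ pᵢ.
−0.22·log₂(0.22) = 0.4806
−0.13·log₂(0.13) = 0.3826
−0.10·log₂(0.10) = 0.3322
−0.20·log₂(0.20) = 0.4644
−0.05·log₂(0.05) = 0.2161
−0.07·log₂(0.07) = 0.2686
−0.23·log₂(0.23) = 0.4877
Sum ≈ 2.6321 → 2.632 bits.

2.632 bits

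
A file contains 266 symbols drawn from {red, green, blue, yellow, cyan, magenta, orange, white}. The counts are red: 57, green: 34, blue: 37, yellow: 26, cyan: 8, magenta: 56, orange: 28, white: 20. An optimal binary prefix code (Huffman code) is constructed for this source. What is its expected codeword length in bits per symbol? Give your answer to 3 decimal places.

2.883 bits/symbol

Probabilities are the counts divided by 266.
Repeatedly combine the two least-probable nodes; the expected code length is the sum of the merged weights.
merge 4/133 + 10/133 → 2/19
merge 13/133 + 2/19 → 27/133
merge 2/19 + 17/133 → 31/133
merge 37/266 + 27/133 → 13/38
merge 4/19 + 3/14 → 113/266
merge 31/133 + 13/38 → 153/266
merge 113/266 + 153/266 → 1
L = 2/19 + 27/133 + 31/133 + 13/38 + 113/266 + 153/266 + 1 = 767/266 ≈ 2.883 bits/symbol.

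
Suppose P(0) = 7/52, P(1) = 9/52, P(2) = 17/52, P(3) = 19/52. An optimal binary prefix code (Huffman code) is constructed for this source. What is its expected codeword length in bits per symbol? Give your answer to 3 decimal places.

1.942 bits/symbol

Repeatedly combine the two least-probable nodes; the expected code length is the sum of the merged weights.
merge 7/52 + 9/52 → 4/13
merge 4/13 + 17/52 → 33/52
merge 19/52 + 33/52 → 1
L = 4/13 + 33/52 + 1 = 101/52 ≈ 1.942 bits/symbol.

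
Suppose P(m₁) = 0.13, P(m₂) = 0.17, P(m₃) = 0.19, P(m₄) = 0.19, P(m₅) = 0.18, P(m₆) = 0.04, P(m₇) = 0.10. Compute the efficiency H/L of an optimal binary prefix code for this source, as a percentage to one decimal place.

97.5%

Entropy H = −Σ p log₂ p ≈ 2.6909 bits.
Huffman merges: 1/25+1/10→7/50; 13/100+7/50→27/100; 17/100+9/50→7/20; 19/100+19/100→19/50; 27/100+7/20→31/50; 19/50+31/50→1. L = 69/25 ≈ 2.7600.
Efficiency = H/L = 2.6909/2.7600 = 97.5%.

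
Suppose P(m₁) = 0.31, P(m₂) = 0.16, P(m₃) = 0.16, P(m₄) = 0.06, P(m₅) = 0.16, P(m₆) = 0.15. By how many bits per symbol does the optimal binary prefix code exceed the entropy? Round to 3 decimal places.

Entropy H = −Σ p log₂ p ≈ 2.4469 bits.
Huffman merges: 3/50+3/20→21/100; 4/25+4/25→8/25; 4/25+21/100→37/100; 31/100+8/25→63/100; 37/100+63/100→1. L = 253/100 ≈ 2.5300.
L − H = 2.5300 − 2.4469 = 0.083 bits.

0.083 bits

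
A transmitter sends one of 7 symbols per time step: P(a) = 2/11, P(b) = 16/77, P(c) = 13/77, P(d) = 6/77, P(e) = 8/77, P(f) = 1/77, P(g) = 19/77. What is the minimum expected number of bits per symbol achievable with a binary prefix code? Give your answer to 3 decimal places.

Repeatedly combine the two least-probable nodes; the expected code length is the sum of the merged weights.
merge 1/77 + 6/77 → 1/11
merge 1/11 + 8/77 → 15/77
merge 13/77 + 2/11 → 27/77
merge 15/77 + 16/77 → 31/77
merge 19/77 + 27/77 → 46/77
merge 31/77 + 46/77 → 1
L = 1/11 + 15/77 + 27/77 + 31/77 + 46/77 + 1 = 29/11 ≈ 2.636 bits/symbol.

2.636 bits/symbol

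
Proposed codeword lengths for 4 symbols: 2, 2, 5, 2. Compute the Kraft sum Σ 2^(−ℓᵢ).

With common denominator 2^5 = 32: Σ 2^(−ℓᵢ) = 8/32 + 8/32 + 1/32 + 8/32 = 25/32 = 0.78125.

0.78125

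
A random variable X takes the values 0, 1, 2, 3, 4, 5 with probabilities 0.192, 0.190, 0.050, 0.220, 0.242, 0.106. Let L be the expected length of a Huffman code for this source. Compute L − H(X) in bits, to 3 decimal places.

0.054 bits

Entropy H = −Σ p log₂ p ≈ 2.4476 bits.
Huffman merges: 1/20+53/500→39/250; 39/250+19/100→173/500; 24/125+11/50→103/250; 121/500+173/500→147/250; 103/250+147/250→1. L = 1251/500 ≈ 2.5020.
L − H = 2.5020 − 2.4476 = 0.054 bits.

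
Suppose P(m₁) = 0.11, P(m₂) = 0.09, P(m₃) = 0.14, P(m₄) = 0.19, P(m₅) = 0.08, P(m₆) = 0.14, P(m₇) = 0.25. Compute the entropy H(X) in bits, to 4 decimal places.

2.7039 bits

H = −Σ pᵢ log₂ pᵢ.
−0.11·log₂(0.11) = 0.3503
−0.09·log₂(0.09) = 0.3127
−0.14·log₂(0.14) = 0.3971
−0.19·log₂(0.19) = 0.4552
−0.08·log₂(0.08) = 0.2915
−0.14·log₂(0.14) = 0.3971
−0.25·log₂(0.25) = 0.5000
Sum ≈ 2.7039 → 2.7039 bits.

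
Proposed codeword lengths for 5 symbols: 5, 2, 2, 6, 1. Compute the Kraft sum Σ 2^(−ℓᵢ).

With common denominator 2^6 = 64: Σ 2^(−ℓᵢ) = 2/64 + 16/64 + 16/64 + 1/64 + 32/64 = 67/64 = 1.046875.

1.046875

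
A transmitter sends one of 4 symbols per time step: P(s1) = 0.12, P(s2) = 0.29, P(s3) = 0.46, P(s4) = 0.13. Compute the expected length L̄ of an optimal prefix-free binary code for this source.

1.79 bits/symbol

Repeatedly combine the two least-probable nodes; the expected code length is the sum of the merged weights.
merge 3/25 + 13/100 → 1/4
merge 1/4 + 29/100 → 27/50
merge 23/50 + 27/50 → 1
L = 1/4 + 27/50 + 1 = 179/100 = 1.79 bits/symbol.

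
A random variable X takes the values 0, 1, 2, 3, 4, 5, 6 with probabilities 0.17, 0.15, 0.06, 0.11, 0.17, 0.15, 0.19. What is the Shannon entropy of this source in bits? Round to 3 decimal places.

H = −Σ pᵢ log₂ pᵢ.
−0.17·log₂(0.17) = 0.4346
−0.15·log₂(0.15) = 0.4105
−0.06·log₂(0.06) = 0.2435
−0.11·log₂(0.11) = 0.3503
−0.17·log₂(0.17) = 0.4346
−0.15·log₂(0.15) = 0.4105
−0.19·log₂(0.19) = 0.4552
Sum ≈ 2.7393 → 2.739 bits.

2.739 bits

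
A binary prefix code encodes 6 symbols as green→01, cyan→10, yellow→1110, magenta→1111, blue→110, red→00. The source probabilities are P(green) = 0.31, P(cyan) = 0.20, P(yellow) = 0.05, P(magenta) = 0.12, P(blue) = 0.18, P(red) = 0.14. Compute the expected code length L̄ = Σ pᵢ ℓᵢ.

L̄ = Σ pᵢ·ℓᵢ = 0.31·2 + 0.20·2 + 0.05·4 + 0.12·4 + 0.18·3 + 0.14·2 = 2.52 bits/symbol.

2.52 bits/symbol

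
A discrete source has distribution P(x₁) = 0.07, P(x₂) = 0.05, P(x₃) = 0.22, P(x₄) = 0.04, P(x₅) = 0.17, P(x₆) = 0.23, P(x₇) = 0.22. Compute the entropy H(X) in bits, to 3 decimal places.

H = −Σ pᵢ log₂ pᵢ.
−0.07·log₂(0.07) = 0.2686
−0.05·log₂(0.05) = 0.2161
−0.22·log₂(0.22) = 0.4806
−0.04·log₂(0.04) = 0.1858
−0.17·log₂(0.17) = 0.4346
−0.23·log₂(0.23) = 0.4877
−0.22·log₂(0.22) = 0.4806
Sum ≈ 2.5538 → 2.554 bits.

2.554 bits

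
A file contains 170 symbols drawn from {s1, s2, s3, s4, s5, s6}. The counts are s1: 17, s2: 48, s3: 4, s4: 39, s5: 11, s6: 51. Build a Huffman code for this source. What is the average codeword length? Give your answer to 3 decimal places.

Probabilities are the counts divided by 170.
Repeatedly combine the two least-probable nodes; the expected code length is the sum of the merged weights.
merge 2/85 + 11/170 → 3/34
merge 3/34 + 1/10 → 16/85
merge 16/85 + 39/170 → 71/170
merge 24/85 + 3/10 → 99/170
merge 71/170 + 99/170 → 1
L = 3/34 + 16/85 + 71/170 + 99/170 + 1 = 387/170 ≈ 2.276 bits/symbol.

2.276 bits/symbol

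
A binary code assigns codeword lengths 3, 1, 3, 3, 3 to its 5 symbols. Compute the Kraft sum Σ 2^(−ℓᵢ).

1

With common denominator 2^3 = 8: Σ 2^(−ℓᵢ) = 1/8 + 4/8 + 1/8 + 1/8 + 1/8 = 8/8 = 1.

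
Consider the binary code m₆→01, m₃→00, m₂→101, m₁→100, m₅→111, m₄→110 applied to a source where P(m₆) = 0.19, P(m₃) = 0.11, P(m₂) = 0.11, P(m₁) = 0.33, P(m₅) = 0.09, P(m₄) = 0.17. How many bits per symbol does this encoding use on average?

2.7 bits/symbol

L̄ = Σ pᵢ·ℓᵢ = 0.19·2 + 0.11·2 + 0.11·3 + 0.33·3 + 0.09·3 + 0.17·3 = 2.7 bits/symbol.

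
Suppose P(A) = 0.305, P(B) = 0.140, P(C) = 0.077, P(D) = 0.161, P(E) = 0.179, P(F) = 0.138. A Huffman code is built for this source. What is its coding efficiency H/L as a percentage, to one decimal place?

Entropy H = −Σ p log₂ p ≈ 2.4672 bits.
Huffman merges: 77/1000+69/500→43/200; 7/50+161/1000→301/1000; 179/1000+43/200→197/500; 301/1000+61/200→303/500; 197/500+303/500→1. L = 629/250 ≈ 2.5160.
Efficiency = H/L = 2.4672/2.5160 = 98.1%.

98.1%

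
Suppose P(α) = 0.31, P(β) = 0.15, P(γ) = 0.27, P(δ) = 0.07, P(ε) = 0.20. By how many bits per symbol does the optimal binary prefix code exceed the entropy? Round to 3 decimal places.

0.043 bits

Entropy H = −Σ p log₂ p ≈ 2.1773 bits.
Huffman merges: 7/100+3/20→11/50; 1/5+11/50→21/50; 27/100+31/100→29/50; 21/50+29/50→1. L = 111/50 ≈ 2.2200.
L − H = 2.2200 − 2.1773 = 0.043 bits.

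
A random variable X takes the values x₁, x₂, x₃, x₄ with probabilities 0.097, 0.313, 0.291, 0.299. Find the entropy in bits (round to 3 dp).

H = −Σ pᵢ log₂ pᵢ.
−0.097·log₂(0.097) = 0.3265
−0.313·log₂(0.313) = 0.5245
−0.291·log₂(0.291) = 0.5182
−0.299·log₂(0.299) = 0.5208
Sum ≈ 1.8900 → 1.890 bits.

1.890 bits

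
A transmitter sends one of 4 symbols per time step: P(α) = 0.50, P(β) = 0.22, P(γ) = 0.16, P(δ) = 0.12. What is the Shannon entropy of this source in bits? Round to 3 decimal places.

1.771 bits

H = −Σ pᵢ log₂ pᵢ.
−0.50·log₂(0.50) = 0.5000
−0.22·log₂(0.22) = 0.4806
−0.16·log₂(0.16) = 0.4230
−0.12·log₂(0.12) = 0.3671
Sum ≈ 1.7707 → 1.771 bits.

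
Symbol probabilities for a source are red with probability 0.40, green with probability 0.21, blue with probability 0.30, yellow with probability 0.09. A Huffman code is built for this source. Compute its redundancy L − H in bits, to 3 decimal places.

Entropy H = −Σ p log₂ p ≈ 1.8353 bits.
Huffman merges: 9/100+21/100→3/10; 3/10+3/10→3/5; 2/5+3/5→1. L = 19/10 ≈ 1.9000.
L − H = 1.9000 − 1.8353 = 0.065 bits.

0.065 bits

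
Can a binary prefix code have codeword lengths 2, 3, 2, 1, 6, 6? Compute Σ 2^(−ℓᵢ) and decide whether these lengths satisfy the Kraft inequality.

1.15625; no

With common denominator 2^6 = 64: Σ 2^(−ℓᵢ) = 16/64 + 8/64 + 16/64 + 32/64 + 1/64 + 1/64 = 74/64 = 1.15625.
Kraft's inequality requires Σ ≤ 1; here Σ = 1.15625 > 1, so no such prefix code exists.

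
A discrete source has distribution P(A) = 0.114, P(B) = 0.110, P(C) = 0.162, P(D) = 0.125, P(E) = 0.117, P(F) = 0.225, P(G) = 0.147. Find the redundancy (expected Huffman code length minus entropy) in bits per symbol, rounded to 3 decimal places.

Entropy H = −Σ p log₂ p ≈ 2.7608 bits.
Huffman merges: 11/100+57/500→28/125; 117/1000+1/8→121/500; 147/1000+81/500→309/1000; 28/125+9/40→449/1000; 121/500+309/1000→551/1000; 449/1000+551/1000→1. L = 111/40 ≈ 2.7750.
L − H = 2.7750 − 2.7608 = 0.014 bits.

0.014 bits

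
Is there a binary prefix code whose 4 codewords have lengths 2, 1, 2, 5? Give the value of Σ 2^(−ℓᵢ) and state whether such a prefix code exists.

With common denominator 2^5 = 32: Σ 2^(−ℓᵢ) = 8/32 + 16/32 + 8/32 + 1/32 = 33/32 = 1.03125.
Kraft's inequality requires Σ ≤ 1; here Σ = 1.03125 > 1, so no such prefix code exists.

1.03125; no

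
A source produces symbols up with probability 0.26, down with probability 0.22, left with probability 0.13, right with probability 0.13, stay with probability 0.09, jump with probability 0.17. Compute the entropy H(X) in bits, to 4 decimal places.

H = −Σ pᵢ log₂ pᵢ.
−0.26·log₂(0.26) = 0.5053
−0.22·log₂(0.22) = 0.4806
−0.13·log₂(0.13) = 0.3826
−0.13·log₂(0.13) = 0.3826
−0.09·log₂(0.09) = 0.3127
−0.17·log₂(0.17) = 0.4346
Sum ≈ 2.4984 → 2.4984 bits.

2.4984 bits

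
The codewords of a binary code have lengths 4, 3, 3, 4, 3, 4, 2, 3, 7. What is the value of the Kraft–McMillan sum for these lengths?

0.9453125

With common denominator 2^7 = 128: Σ 2^(−ℓᵢ) = 8/128 + 16/128 + 16/128 + 8/128 + 16/128 + 8/128 + 32/128 + 16/128 + 1/128 = 121/128 = 0.9453125.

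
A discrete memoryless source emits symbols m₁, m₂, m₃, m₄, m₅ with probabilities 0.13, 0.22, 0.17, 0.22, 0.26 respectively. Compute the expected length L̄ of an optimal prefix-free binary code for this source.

Repeatedly combine the two least-probable nodes; the expected code length is the sum of the merged weights.
merge 13/100 + 17/100 → 3/10
merge 11/50 + 11/50 → 11/25
merge 13/50 + 3/10 → 14/25
merge 11/25 + 14/25 → 1
L = 3/10 + 11/25 + 14/25 + 1 = 23/10 = 2.3 bits/symbol.

2.3 bits/symbol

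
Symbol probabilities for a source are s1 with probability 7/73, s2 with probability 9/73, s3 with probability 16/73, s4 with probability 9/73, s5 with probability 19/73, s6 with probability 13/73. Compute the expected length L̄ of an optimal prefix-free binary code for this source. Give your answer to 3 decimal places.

Repeatedly combine the two least-probable nodes; the expected code length is the sum of the merged weights.
merge 7/73 + 9/73 → 16/73
merge 9/73 + 13/73 → 22/73
merge 16/73 + 16/73 → 32/73
merge 19/73 + 22/73 → 41/73
merge 32/73 + 41/73 → 1
L = 16/73 + 22/73 + 32/73 + 41/73 + 1 = 184/73 ≈ 2.521 bits/symbol.

2.521 bits/symbol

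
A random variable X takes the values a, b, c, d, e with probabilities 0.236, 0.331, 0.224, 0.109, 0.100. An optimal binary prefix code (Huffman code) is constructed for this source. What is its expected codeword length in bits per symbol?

Repeatedly combine the two least-probable nodes; the expected code length is the sum of the merged weights.
merge 1/10 + 109/1000 → 209/1000
merge 209/1000 + 28/125 → 433/1000
merge 59/250 + 331/1000 → 567/1000
merge 433/1000 + 567/1000 → 1
L = 209/1000 + 433/1000 + 567/1000 + 1 = 2209/1000 = 2.209 bits/symbol.

2.209 bits/symbol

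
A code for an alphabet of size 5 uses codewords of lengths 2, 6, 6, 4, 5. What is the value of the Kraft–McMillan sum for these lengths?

0.375

With common denominator 2^6 = 64: Σ 2^(−ℓᵢ) = 16/64 + 1/64 + 1/64 + 4/64 + 2/64 = 24/64 = 0.375.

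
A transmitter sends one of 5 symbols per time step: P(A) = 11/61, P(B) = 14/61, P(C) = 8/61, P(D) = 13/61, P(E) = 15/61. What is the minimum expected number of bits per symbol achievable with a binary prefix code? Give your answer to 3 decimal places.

Repeatedly combine the two least-probable nodes; the expected code length is the sum of the merged weights.
merge 8/61 + 11/61 → 19/61
merge 13/61 + 14/61 → 27/61
merge 15/61 + 19/61 → 34/61
merge 27/61 + 34/61 → 1
L = 19/61 + 27/61 + 34/61 + 1 = 141/61 ≈ 2.311 bits/symbol.

2.311 bits/symbol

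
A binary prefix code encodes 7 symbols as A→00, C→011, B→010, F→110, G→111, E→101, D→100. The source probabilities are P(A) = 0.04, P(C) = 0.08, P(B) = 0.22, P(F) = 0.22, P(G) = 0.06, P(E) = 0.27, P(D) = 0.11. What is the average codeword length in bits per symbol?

2.96 bits/symbol

L̄ = Σ pᵢ·ℓᵢ = 0.04·2 + 0.08·3 + 0.22·3 + 0.22·3 + 0.06·3 + 0.27·3 + 0.11·3 = 2.96 bits/symbol.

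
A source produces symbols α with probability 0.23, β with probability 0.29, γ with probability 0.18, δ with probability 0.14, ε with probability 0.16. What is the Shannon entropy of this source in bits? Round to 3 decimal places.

2.271 bits

H = −Σ pᵢ log₂ pᵢ.
−0.23·log₂(0.23) = 0.4877
−0.29·log₂(0.29) = 0.5179
−0.18·log₂(0.18) = 0.4453
−0.14·log₂(0.14) = 0.3971
−0.16·log₂(0.16) = 0.4230
Sum ≈ 2.2710 → 2.271 bits.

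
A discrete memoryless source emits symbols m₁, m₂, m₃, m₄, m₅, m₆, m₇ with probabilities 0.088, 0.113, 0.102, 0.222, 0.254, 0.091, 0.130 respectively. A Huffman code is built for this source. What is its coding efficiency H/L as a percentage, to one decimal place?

Entropy H = −Σ p log₂ p ≈ 2.6815 bits.
Huffman merges: 11/125+91/1000→179/1000; 51/500+113/1000→43/200; 13/100+179/1000→309/1000; 43/200+111/500→437/1000; 127/500+309/1000→563/1000; 437/1000+563/1000→1. L = 2703/1000 ≈ 2.7030.
Efficiency = H/L = 2.6815/2.7030 = 99.2%.

99.2%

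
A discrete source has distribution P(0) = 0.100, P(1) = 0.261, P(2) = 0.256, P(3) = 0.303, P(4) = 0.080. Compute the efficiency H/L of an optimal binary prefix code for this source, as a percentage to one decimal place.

Entropy H = −Σ p log₂ p ≈ 2.1547 bits.
Huffman merges: 2/25+1/10→9/50; 9/50+32/125→109/250; 261/1000+303/1000→141/250; 109/250+141/250→1. L = 109/50 ≈ 2.1800.
Efficiency = H/L = 2.1547/2.1800 = 98.8%.

98.8%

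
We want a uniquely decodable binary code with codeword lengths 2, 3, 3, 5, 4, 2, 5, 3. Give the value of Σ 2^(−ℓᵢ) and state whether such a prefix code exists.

1; yes

With common denominator 2^5 = 32: Σ 2^(−ℓᵢ) = 8/32 + 4/32 + 4/32 + 1/32 + 2/32 + 8/32 + 1/32 + 4/32 = 32/32 = 1.
Kraft's inequality requires Σ ≤ 1; here Σ = 1 ≤ 1, so such a prefix code exists.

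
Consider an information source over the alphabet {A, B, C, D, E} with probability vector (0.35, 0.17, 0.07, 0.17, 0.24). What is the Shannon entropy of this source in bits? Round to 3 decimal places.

2.162 bits

H = −Σ pᵢ log₂ pᵢ.
−0.35·log₂(0.35) = 0.5301
−0.17·log₂(0.17) = 0.4346
−0.07·log₂(0.07) = 0.2686
−0.17·log₂(0.17) = 0.4346
−0.24·log₂(0.24) = 0.4941
Sum ≈ 2.1620 → 2.162 bits.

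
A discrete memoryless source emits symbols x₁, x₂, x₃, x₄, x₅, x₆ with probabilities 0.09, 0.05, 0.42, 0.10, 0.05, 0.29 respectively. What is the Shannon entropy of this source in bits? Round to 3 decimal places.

H = −Σ pᵢ log₂ pᵢ.
−0.09·log₂(0.09) = 0.3127
−0.05·log₂(0.05) = 0.2161
−0.42·log₂(0.42) = 0.5256
−0.10·log₂(0.10) = 0.3322
−0.05·log₂(0.05) = 0.2161
−0.29·log₂(0.29) = 0.5179
Sum ≈ 2.1206 → 2.121 bits.

2.121 bits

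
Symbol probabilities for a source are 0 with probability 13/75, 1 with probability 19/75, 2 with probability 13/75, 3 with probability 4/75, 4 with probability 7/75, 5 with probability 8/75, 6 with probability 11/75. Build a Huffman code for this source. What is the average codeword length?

2.72 bits/symbol

Repeatedly combine the two least-probable nodes; the expected code length is the sum of the merged weights.
merge 4/75 + 7/75 → 11/75
merge 8/75 + 11/75 → 19/75
merge 11/75 + 13/75 → 8/25
merge 13/75 + 19/75 → 32/75
merge 19/75 + 8/25 → 43/75
merge 32/75 + 43/75 → 1
L = 11/75 + 19/75 + 8/25 + 32/75 + 43/75 + 1 = 68/25 = 2.72 bits/symbol.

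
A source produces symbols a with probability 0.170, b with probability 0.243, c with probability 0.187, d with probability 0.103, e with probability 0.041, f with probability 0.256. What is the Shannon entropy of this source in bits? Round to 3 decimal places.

2.413 bits

H = −Σ pᵢ log₂ pᵢ.
−0.170·log₂(0.170) = 0.4346
−0.243·log₂(0.243) = 0.4960
−0.187·log₂(0.187) = 0.4523
−0.103·log₂(0.103) = 0.3378
−0.041·log₂(0.041) = 0.1889
−0.256·log₂(0.256) = 0.5032
Sum ≈ 2.4128 → 2.413 bits.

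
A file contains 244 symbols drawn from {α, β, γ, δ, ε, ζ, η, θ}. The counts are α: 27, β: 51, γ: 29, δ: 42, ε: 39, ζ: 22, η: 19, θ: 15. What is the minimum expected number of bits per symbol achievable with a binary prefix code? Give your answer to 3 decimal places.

Probabilities are the counts divided by 244.
Repeatedly combine the two least-probable nodes; the expected code length is the sum of the merged weights.
merge 15/244 + 19/244 → 17/122
merge 11/122 + 27/244 → 49/244
merge 29/244 + 17/122 → 63/244
merge 39/244 + 21/122 → 81/244
merge 49/244 + 51/244 → 25/61
merge 63/244 + 81/244 → 36/61
merge 25/61 + 36/61 → 1
L = 17/122 + 49/244 + 63/244 + 81/244 + 25/61 + 36/61 + 1 = 715/244 ≈ 2.930 bits/symbol.

2.930 bits/symbol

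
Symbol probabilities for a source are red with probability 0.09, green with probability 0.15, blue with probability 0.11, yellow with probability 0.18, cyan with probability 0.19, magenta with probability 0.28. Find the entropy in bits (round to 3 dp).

H = −Σ pᵢ log₂ pᵢ.
−0.09·log₂(0.09) = 0.3127
−0.15·log₂(0.15) = 0.4105
−0.11·log₂(0.11) = 0.3503
−0.18·log₂(0.18) = 0.4453
−0.19·log₂(0.19) = 0.4552
−0.28·log₂(0.28) = 0.5142
Sum ≈ 2.4882 → 2.488 bits.

2.488 bits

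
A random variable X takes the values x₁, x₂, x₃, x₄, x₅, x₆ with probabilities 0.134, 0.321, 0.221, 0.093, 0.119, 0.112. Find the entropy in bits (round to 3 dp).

H = −Σ pᵢ log₂ pᵢ.
−0.134·log₂(0.134) = 0.3886
−0.321·log₂(0.321) = 0.5262
−0.221·log₂(0.221) = 0.4813
−0.093·log₂(0.093) = 0.3187
−0.119·log₂(0.119) = 0.3654
−0.112·log₂(0.112) = 0.3537
Sum ≈ 2.4340 → 2.434 bits.

2.434 bits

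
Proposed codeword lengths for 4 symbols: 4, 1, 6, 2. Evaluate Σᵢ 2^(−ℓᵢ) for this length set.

With common denominator 2^6 = 64: Σ 2^(−ℓᵢ) = 4/64 + 32/64 + 1/64 + 16/64 = 53/64 = 0.828125.

0.828125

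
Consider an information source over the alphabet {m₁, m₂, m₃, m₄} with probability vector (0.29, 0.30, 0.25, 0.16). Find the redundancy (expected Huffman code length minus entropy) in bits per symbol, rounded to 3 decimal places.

0.038 bits

Entropy H = −Σ p log₂ p ≈ 1.9620 bits.
Huffman merges: 4/25+1/4→41/100; 29/100+3/10→59/100; 41/100+59/100→1. L = 2 ≈ 2.0000.
L − H = 2.0000 − 1.9620 = 0.038 bits.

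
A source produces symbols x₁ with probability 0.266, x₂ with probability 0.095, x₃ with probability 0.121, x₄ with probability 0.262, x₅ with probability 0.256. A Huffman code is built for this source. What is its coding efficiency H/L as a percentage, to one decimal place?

Entropy H = −Σ p log₂ p ≈ 2.2090 bits.
Huffman merges: 19/200+121/1000→27/125; 27/125+32/125→59/125; 131/500+133/500→66/125; 59/125+66/125→1. L = 277/125 ≈ 2.2160.
Efficiency = H/L = 2.2090/2.2160 = 99.7%.

99.7%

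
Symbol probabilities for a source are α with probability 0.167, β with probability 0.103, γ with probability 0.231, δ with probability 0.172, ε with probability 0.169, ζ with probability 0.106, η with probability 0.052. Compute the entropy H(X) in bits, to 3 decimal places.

2.693 bits

H = −Σ pᵢ log₂ pᵢ.
−0.167·log₂(0.167) = 0.4312
−0.103·log₂(0.103) = 0.3378
−0.231·log₂(0.231) = 0.4883
−0.172·log₂(0.172) = 0.4368
−0.169·log₂(0.169) = 0.4335
−0.106·log₂(0.106) = 0.3432
−0.052·log₂(0.052) = 0.2218
Sum ≈ 2.6926 → 2.693 bits.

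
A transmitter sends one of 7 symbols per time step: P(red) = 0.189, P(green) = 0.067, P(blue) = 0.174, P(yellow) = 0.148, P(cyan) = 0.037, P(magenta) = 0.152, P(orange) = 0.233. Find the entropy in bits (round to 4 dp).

H = −Σ pᵢ log₂ pᵢ.
−0.189·log₂(0.189) = 0.4543
−0.067·log₂(0.067) = 0.2613
−0.174·log₂(0.174) = 0.4390
−0.148·log₂(0.148) = 0.4079
−0.037·log₂(0.037) = 0.1760
−0.152·log₂(0.152) = 0.4131
−0.233·log₂(0.233) = 0.4897
Sum ≈ 2.6412 → 2.6412 bits.

2.6412 bits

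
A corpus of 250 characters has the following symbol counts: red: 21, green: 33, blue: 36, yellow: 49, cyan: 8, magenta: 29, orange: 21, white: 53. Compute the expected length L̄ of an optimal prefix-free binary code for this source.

Probabilities are the counts divided by 250.
Repeatedly combine the two least-probable nodes; the expected code length is the sum of the merged weights.
merge 4/125 + 21/250 → 29/250
merge 21/250 + 29/250 → 1/5
merge 29/250 + 33/250 → 31/125
merge 18/125 + 49/250 → 17/50
merge 1/5 + 53/250 → 103/250
merge 31/125 + 17/50 → 147/250
merge 103/250 + 147/250 → 1
L = 29/250 + 1/5 + 31/125 + 17/50 + 103/250 + 147/250 + 1 = 363/125 = 2.904 bits/symbol.

2.904 bits/symbol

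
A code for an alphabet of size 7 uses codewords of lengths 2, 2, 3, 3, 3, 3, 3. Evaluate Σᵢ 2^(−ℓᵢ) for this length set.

With common denominator 2^3 = 8: Σ 2^(−ℓᵢ) = 2/8 + 2/8 + 1/8 + 1/8 + 1/8 + 1/8 + 1/8 = 9/8 = 1.125.

1.125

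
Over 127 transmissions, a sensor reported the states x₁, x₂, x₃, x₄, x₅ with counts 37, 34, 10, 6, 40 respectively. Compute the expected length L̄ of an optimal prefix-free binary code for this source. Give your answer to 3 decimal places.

Probabilities are the counts divided by 127.
Repeatedly combine the two least-probable nodes; the expected code length is the sum of the merged weights.
merge 6/127 + 10/127 → 16/127
merge 16/127 + 34/127 → 50/127
merge 37/127 + 40/127 → 77/127
merge 50/127 + 77/127 → 1
L = 16/127 + 50/127 + 77/127 + 1 = 270/127 ≈ 2.126 bits/symbol.

2.126 bits/symbol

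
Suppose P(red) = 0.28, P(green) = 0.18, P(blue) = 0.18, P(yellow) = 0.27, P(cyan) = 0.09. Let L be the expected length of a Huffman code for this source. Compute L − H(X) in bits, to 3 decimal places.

Entropy H = −Σ p log₂ p ≈ 2.2275 bits.
Huffman merges: 9/100+9/50→27/100; 9/50+27/100→9/20; 27/100+7/25→11/20; 9/20+11/20→1. L = 227/100 ≈ 2.2700.
L − H = 2.2700 − 2.2275 = 0.042 bits.

0.042 bits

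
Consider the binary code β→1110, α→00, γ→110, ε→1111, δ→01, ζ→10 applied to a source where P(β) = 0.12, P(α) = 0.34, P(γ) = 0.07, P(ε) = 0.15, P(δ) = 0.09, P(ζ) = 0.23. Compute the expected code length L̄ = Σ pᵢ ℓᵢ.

L̄ = Σ pᵢ·ℓᵢ = 0.12·4 + 0.34·2 + 0.07·3 + 0.15·4 + 0.09·2 + 0.23·2 = 2.61 bits/symbol.

2.61 bits/symbol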